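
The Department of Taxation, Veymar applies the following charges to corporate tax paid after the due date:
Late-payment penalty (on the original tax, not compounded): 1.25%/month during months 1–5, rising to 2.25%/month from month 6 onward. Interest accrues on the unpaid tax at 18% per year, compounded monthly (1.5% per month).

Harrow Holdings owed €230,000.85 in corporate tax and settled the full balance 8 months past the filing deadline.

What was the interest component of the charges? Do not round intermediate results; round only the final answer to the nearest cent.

Interest: €230,000.85 × ((1 + 0.015)^8 − 1) = €230,000.85 × 0.1264926… = €29,093.4024…

€29,093.40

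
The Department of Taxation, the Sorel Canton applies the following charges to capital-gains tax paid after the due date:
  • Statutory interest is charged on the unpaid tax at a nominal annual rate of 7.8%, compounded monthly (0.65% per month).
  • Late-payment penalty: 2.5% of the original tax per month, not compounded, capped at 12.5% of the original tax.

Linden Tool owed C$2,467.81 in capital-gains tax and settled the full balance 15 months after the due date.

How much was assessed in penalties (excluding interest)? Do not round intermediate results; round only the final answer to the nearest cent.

Penalty (uncapped): 15 × 2.5% × C$2,467.81 = C$925.43…; cap = 12.5% × C$2,467.81 = C$308.48… → penalty = C$308.48…

C$308.48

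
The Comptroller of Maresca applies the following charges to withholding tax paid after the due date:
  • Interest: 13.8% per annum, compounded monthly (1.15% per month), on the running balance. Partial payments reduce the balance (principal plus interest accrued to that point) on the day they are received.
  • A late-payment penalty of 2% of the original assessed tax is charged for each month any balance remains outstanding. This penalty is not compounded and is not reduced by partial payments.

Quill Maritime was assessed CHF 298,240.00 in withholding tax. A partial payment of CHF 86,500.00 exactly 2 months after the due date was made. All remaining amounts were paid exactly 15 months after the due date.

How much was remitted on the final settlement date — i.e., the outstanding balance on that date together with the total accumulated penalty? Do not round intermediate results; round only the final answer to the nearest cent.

Balance at month 2: CHF 298,240.0000 × (1 + 0.0115)^2 = CHF 305,138.9622…
After CHF 86,500.00 payment: CHF 305,138.9622… − CHF 86,500.00 = CHF 218,638.9622…
Balance at month 15: CHF 218,638.9622… × (1 + 0.0115)^13 = CHF 253,678.7504…
Penalty: 15 × 2% × CHF 298,240.00 = CHF 89,472.00
Final settlement = outstanding balance + penalty = CHF 253,678.7504… + CHF 89,472.00 = CHF 343,150.75

CHF 343,150.75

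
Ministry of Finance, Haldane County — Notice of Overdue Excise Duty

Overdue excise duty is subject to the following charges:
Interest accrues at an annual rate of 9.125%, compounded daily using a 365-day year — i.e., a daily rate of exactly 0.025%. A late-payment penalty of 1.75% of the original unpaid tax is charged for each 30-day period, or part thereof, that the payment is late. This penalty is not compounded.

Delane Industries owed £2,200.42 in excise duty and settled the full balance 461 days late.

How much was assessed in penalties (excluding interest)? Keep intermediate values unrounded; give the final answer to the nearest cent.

£616.12

Penalty periods: ⌈461/30⌉ = 16; penalty = 16 × 1.75% × £2,200.42 = £616.12…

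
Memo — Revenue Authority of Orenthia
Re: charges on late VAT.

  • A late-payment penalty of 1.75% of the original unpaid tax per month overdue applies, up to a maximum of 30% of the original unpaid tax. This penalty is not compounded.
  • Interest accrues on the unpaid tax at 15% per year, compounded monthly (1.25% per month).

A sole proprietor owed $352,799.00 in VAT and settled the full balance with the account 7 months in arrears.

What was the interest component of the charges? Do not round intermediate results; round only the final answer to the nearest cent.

$32,051.96

Interest: $352,799.00 × ((1 + 0.0125)^7 − 1) = $352,799.00 × 0.0908505… = $32,051.9551…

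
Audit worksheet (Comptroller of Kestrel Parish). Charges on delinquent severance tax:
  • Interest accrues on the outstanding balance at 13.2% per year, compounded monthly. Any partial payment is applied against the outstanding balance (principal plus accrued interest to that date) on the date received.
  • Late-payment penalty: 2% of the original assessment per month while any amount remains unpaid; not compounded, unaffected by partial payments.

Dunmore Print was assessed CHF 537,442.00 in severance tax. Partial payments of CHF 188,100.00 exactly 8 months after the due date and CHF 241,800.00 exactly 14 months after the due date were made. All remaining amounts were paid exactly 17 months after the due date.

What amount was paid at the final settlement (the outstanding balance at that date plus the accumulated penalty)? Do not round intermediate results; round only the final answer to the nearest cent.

Monthly rate = 13.2% ÷ 12 = 1.1%
Balance at month 8: CHF 537,442.0000 × (1 + 0.011)^8 = CHF 586,598.3640…
After CHF 188,100.00 payment: CHF 586,598.3640… − CHF 188,100.00 = CHF 398,498.3640…
Balance at month 14: CHF 398,498.3640… × (1 + 0.011)^6 = CHF 425,533.2264…
After CHF 241,800.00 payment: CHF 425,533.2264… − CHF 241,800.00 = CHF 183,733.2264…
Balance at month 17: CHF 183,733.2264… × (1 + 0.011)^3 = CHF 189,863.3626…
Penalty: 17 × 2% × CHF 537,442.00 = CHF 182,730.28
Final settlement = outstanding balance + penalty = CHF 189,863.3626… + CHF 182,730.28 = CHF 372,593.64

CHF 372,593.64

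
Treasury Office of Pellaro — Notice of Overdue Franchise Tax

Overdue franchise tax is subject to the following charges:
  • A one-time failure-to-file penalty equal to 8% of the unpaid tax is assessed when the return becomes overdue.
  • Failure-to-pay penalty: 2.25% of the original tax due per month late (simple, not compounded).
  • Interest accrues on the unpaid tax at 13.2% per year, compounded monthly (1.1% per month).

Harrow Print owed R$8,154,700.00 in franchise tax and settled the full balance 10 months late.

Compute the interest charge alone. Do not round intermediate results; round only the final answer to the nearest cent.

R$942,747.22

Interest: R$8,154,700.00 × ((1 + 0.011)^10 − 1) = R$8,154,700.00 × 0.1156078… = R$942,747.2167…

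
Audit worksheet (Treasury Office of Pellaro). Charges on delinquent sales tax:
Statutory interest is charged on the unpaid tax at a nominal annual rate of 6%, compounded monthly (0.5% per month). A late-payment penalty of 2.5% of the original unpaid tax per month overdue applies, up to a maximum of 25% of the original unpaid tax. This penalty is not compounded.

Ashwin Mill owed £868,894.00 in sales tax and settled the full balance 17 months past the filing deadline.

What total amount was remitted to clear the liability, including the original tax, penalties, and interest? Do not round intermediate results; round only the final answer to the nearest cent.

Penalty (uncapped): 17 × 2.5% × £868,894.00 = £369,279.95; cap = 25% × £868,894.00 = £217,223.50 → penalty = £217,223.50
Interest: £868,894.00 × ((1 + 0.005)^17 − 1) = £868,894.00 × 0.0884865… = £76,885.3950…
Total = £868,894.00 + £217,223.5000 + £76,885.3950… = £1,163,002.90

£1,163,002.90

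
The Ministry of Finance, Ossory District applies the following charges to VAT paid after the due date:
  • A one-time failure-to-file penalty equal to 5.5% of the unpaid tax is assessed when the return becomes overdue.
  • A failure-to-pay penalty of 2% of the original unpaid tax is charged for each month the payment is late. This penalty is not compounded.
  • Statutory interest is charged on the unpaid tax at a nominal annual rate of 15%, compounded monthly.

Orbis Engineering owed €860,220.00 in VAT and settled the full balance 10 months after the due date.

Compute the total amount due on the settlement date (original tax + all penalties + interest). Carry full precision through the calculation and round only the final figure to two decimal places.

€1,193,358.11

Failure-to-file penalty: 5.5% × €860,220.00 = €47,312.10
Failure-to-pay penalty = 2% × €860,220.00 × 10 mo = €172,044.00
Interest (15%/yr ÷ 12 = 1.25%/month): €860,220.00 × ((1 + 0.0125)^10 − 1) = €113,782.0131…
Total = €860,220.00 + €219,356.1000 + €113,782.0131… = €1,193,358.11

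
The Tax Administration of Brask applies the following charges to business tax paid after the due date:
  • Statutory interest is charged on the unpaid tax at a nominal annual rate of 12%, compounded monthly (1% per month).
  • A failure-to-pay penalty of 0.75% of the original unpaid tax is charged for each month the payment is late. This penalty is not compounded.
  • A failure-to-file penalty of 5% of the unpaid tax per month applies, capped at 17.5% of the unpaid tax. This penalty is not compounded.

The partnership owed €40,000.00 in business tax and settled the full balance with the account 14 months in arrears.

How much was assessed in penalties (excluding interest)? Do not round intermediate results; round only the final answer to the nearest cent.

€11,200.00

Failure-to-file: 14 × 5% × €40,000.00 = €28,000.00, capped at 17.5% × €40,000.00 = €7,000.00
Failure-to-pay penalty: 14 × 0.75% × €40,000.00 = €4,200.00
Total penalty = €7,000.00 + €4,200.00 = €11,200.00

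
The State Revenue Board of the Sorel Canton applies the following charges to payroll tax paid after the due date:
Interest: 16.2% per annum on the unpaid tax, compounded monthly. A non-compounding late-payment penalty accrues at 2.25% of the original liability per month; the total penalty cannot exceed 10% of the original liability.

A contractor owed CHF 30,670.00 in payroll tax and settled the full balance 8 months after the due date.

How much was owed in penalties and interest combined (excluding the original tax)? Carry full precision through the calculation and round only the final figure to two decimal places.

CHF 6,540.17

Penalty (uncapped): 8 × 2.25% × CHF 30,670.00 = CHF 5,520.60; cap = 10% × CHF 30,670.00 = CHF 3,067.00 → penalty = CHF 3,067.00
Interest (16.2%/yr ÷ 12 = 1.35%/month): CHF 30,670.00 × ((1 + 0.0135)^8 − 1) = CHF 3,473.1668…
Penalties + interest = CHF 3,067.0000 + CHF 3,473.1668… = CHF 6,540.17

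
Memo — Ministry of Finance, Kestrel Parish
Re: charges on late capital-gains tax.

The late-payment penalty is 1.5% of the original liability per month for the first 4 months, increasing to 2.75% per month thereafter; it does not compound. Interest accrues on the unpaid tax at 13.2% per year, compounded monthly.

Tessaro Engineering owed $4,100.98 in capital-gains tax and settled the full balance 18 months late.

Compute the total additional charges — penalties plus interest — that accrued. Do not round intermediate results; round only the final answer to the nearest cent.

$2,717.50

Penalty, months 1–4: 4 × 1.5% × $4,100.98 = $246.06…
Penalty, months 5–18: 14 × 2.75% × $4,100.98 = $1,578.88…
Interest (13.2%/yr ÷ 12 = 1.1%/month): $4,100.98 × ((1 + 0.011)^18 − 1) = $892.5591…
Penalties + interest = $1,824.9361 + $892.5591… = $2,717.50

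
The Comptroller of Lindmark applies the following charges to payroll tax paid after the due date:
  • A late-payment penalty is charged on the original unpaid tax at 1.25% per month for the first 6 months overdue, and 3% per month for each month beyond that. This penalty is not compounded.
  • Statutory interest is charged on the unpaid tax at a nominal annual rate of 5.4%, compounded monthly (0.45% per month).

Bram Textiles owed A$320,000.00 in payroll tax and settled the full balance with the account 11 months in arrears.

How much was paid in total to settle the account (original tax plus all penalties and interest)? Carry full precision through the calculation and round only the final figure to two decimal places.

Penalty, months 1–6: 6 × 1.25% × A$320,000.00 = A$24,000.00
Penalty, months 7–11: 5 × 3% × A$320,000.00 = A$48,000.00
Interest: A$320,000.00 × ((1 + 0.0045)^11 − 1) = A$320,000.00 × 0.0506289… = A$16,201.2550…
Total = A$320,000.00 + A$72,000.0000 + A$16,201.2550… = A$408,201.25

A$408,201.25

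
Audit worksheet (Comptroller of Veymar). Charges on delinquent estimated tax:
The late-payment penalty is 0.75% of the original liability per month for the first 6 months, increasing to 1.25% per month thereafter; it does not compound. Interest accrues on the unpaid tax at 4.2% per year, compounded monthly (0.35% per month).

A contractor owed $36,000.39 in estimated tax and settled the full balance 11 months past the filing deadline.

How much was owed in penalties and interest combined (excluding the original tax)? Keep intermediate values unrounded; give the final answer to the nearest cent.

Penalty, months 1–6: 6 × 0.75% × $36,000.39 = $1,620.02…
Penalty, months 7–11: 5 × 1.25% × $36,000.39 = $2,250.02…
Interest: $36,000.39 × ((1 + 0.0035)^11 − 1) = $36,000.39 × 0.0391809… = $1,410.5267…
Penalties + interest = $3,870.0419… + $1,410.5267… = $5,280.57

$5,280.57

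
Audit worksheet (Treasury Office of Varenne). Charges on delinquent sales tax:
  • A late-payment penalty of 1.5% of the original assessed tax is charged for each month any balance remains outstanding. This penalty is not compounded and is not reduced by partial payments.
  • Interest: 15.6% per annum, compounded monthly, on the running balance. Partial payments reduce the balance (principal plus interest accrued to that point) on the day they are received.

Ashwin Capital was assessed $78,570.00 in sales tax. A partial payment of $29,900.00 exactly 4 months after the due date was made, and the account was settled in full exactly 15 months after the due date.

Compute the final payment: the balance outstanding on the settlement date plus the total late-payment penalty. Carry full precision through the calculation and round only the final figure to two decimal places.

Monthly rate = 15.6% ÷ 12 = 1.3%
Balance at month 4: $78,570.0000 × (1 + 0.013)^4 = $82,736.0027…
After $29,900.00 payment: $82,736.0027… − $29,900.00 = $52,836.0027…
Balance at month 15: $52,836.0027… × (1 + 0.013)^11 = $60,902.3222…
Penalty: 15 × 1.5% × $78,570.00 = $17,678.25
Final settlement = outstanding balance + penalty = $60,902.3222… + $17,678.25 = $78,580.57

$78,580.57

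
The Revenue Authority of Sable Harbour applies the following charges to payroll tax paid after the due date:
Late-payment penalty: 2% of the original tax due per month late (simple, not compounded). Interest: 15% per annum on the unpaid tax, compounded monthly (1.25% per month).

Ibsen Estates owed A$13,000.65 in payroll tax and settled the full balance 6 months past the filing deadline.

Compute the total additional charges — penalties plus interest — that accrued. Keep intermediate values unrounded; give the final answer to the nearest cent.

A$2,566.11

Late-payment penalty = 2% × A$13,000.65 × 6 mo = A$1,560.08…
Interest: A$13,000.65 × ((1 + 0.0125)^6 − 1) = A$13,000.65 × 0.0773832… = A$1,006.0316…
Penalties + interest = A$1,560.0780 + A$1,006.0316… = A$2,566.11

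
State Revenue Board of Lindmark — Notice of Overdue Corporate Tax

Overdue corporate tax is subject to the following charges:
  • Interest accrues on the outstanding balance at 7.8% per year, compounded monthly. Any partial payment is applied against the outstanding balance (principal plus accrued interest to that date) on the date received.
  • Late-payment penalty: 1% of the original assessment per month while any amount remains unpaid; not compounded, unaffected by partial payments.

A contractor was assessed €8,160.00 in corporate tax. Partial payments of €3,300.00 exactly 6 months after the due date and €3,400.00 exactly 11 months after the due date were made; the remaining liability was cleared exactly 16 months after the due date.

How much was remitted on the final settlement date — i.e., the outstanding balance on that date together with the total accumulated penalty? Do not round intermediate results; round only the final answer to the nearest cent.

€3,324.06

Monthly rate = 7.8% ÷ 12 = 0.65%
Balance at month 6: €8,160.0000 × (1 + 0.0065)^6 = €8,483.4564…
After €3,300.00 payment: €8,483.4564… − €3,300.00 = €5,183.4564…
Balance at month 11: €5,183.4564… × (1 + 0.0065)^5 = €5,354.1231…
After €3,400.00 payment: €5,354.1231… − €3,400.00 = €1,954.1231…
Balance at month 16: €1,954.1231… × (1 + 0.0065)^5 = €2,018.4631…
Penalty: 16 × 1% × €8,160.00 = €1,305.60
Final settlement = outstanding balance + penalty = €2,018.4631… + €1,305.60 = €3,324.06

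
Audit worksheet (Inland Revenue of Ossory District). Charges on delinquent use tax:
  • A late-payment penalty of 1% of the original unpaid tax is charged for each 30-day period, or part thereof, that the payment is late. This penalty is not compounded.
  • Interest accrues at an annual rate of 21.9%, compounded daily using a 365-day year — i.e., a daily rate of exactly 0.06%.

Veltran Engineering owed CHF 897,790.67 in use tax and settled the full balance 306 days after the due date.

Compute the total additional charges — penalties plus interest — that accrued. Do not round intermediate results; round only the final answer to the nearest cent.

CHF 279,633.93

Penalty periods: ⌈306/30⌉ = 11; penalty = 11 × 1% × CHF 897,790.67 = CHF 98,756.97…
Interest: CHF 897,790.67 × ((1 + 0.0006)^306 − 1) = CHF 897,790.67 × 0.20146896… = CHF 180,876.9532…
Penalties + interest = CHF 98,756.9737 + CHF 180,876.9532… = CHF 279,633.93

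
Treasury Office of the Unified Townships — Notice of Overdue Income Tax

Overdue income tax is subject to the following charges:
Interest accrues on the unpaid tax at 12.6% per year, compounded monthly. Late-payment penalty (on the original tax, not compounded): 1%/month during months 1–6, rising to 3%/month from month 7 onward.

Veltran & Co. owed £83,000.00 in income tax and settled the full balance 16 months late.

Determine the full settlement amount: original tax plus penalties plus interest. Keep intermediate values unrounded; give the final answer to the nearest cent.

£127,977.78

Penalty, months 1–6: 6 × 1% × £83,000.00 = £4,980.00
Penalty, months 7–16: 10 × 3% × £83,000.00 = £24,900.00
Interest (12.6%/yr ÷ 12 = 1.05%/month): £83,000.00 × ((1 + 0.0105)^16 − 1) = £15,097.7797…
Total = £83,000.00 + £29,880.0000 + £15,097.7797… = £127,977.78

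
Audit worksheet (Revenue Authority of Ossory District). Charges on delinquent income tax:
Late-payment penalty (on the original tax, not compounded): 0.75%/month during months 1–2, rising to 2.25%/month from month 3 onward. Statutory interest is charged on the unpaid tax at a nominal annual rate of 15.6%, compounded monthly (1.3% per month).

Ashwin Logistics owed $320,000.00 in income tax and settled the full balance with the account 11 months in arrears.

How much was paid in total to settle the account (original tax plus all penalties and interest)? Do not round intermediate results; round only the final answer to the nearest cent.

$438,453.47

Penalty, months 1–2: 2 × 0.75% × $320,000.00 = $4,800.00
Penalty, months 3–11: 9 × 2.25% × $320,000.00 = $64,800.00
Interest: $320,000.00 × ((1 + 0.013)^11 − 1) = $320,000.00 × 0.1526671… = $48,853.4733…
Total = $320,000.00 + $69,600.0000 + $48,853.4733… = $438,453.47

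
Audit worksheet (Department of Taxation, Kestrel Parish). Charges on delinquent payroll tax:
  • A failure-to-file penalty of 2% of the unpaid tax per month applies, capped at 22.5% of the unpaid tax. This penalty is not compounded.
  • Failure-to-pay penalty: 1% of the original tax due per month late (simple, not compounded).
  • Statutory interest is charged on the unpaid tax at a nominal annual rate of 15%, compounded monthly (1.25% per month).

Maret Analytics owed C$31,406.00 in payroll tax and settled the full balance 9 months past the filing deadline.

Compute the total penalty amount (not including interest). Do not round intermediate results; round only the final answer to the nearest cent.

Failure-to-file: 9 × 2% × C$31,406.00 = C$5,653.08 (under the 22.5% cap)
Failure-to-pay penalty: 9 × 1% × C$31,406.00 = C$2,826.54
Total penalty = C$5,653.08 + C$2,826.54 = C$8,479.62

C$8,479.62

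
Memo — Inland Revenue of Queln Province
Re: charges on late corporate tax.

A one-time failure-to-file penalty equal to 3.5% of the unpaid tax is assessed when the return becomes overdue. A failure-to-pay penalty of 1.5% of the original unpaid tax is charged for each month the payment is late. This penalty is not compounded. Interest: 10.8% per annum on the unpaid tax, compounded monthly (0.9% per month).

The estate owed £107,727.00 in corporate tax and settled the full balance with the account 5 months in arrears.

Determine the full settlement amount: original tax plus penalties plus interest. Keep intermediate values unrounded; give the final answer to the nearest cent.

Failure-to-file penalty: 3.5% × £107,727.00 = £3,770.45…
Failure-to-pay penalty: 5 × 1.5% × £107,727.00 = £8,079.53…
Interest: £107,727.00 × ((1 + 0.009)^5 − 1) = £107,727.00 × 0.0458173… = £4,935.7627…
Total = £107,727.00 + £11,849.9700 + £4,935.7627… = £124,512.73

£124,512.73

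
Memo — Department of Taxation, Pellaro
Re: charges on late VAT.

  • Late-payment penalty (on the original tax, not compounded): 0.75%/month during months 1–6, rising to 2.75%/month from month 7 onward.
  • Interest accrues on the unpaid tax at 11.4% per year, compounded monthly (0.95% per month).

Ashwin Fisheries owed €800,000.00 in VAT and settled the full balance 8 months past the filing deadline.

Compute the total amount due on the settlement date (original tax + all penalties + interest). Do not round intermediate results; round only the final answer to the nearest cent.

€942,860.47

Penalty, months 1–6: 6 × 0.75% × €800,000.00 = €36,000.00
Penalty, months 7–8: 2 × 2.75% × €800,000.00 = €44,000.00
Interest: €800,000.00 × ((1 + 0.0095)^8 − 1) = €800,000.00 × 0.0785756… = €62,860.4700…
Total = €800,000.00 + €80,000.0000 + €62,860.4700… = €942,860.47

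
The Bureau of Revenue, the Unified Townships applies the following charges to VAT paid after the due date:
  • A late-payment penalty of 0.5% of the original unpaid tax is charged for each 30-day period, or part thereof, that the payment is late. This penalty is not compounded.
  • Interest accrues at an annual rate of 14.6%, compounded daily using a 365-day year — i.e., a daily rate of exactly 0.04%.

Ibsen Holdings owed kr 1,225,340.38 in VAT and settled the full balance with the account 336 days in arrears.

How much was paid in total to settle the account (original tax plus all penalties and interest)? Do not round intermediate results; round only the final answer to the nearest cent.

kr 1,475,088.68

Penalty periods: ⌈336/30⌉ = 12; penalty = 12 × 0.5% × kr 1,225,340.38 = kr 73,520.42…
Interest: kr 1,225,340.38 × ((1 + 0.0004)^336 − 1) = kr 1,225,340.38 × 0.14381953… = kr 176,227.8778…
Total = kr 1,225,340.38 + kr 73,520.4228 + kr 176,227.8778… = kr 1,475,088.68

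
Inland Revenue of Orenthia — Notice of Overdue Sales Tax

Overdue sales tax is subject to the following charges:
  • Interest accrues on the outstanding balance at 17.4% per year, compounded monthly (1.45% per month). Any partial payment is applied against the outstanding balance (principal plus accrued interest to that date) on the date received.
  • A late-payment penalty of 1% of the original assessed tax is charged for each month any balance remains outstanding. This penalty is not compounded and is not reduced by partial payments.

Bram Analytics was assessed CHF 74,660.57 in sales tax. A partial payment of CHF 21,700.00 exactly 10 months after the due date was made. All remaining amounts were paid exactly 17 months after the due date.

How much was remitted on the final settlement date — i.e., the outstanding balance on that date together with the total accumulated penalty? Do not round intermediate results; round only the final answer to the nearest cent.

CHF 84,053.77

Balance at month 10: CHF 74,660.5700 × (1 + 0.0145)^10 = CHF 86,220.7537…
After CHF 21,700.00 payment: CHF 86,220.7537… − CHF 21,700.00 = CHF 64,520.7537…
Balance at month 17: CHF 64,520.7537… × (1 + 0.0145)^7 = CHF 71,361.4706…
Penalty: 17 × 1% × CHF 74,660.57 = CHF 12,692.30…
Final settlement = outstanding balance + penalty = CHF 71,361.4706… + CHF 12,692.30… = CHF 84,053.77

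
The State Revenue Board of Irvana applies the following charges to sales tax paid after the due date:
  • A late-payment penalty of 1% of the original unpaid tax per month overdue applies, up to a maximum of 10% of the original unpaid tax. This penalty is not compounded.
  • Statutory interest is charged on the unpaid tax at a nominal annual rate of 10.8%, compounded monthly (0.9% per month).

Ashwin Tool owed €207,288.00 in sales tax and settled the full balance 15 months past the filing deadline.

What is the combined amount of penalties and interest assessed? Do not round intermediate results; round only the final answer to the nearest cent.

Penalty (uncapped): 15 × 1% × €207,288.00 = €31,093.20; cap = 10% × €207,288.00 = €20,728.80 → penalty = €20,728.80
Interest: €207,288.00 × ((1 + 0.009)^15 − 1) = €207,288.00 × 0.1438458… = €29,817.5146…
Penalties + interest = €20,728.8000 + €29,817.5146… = €50,546.31

€50,546.31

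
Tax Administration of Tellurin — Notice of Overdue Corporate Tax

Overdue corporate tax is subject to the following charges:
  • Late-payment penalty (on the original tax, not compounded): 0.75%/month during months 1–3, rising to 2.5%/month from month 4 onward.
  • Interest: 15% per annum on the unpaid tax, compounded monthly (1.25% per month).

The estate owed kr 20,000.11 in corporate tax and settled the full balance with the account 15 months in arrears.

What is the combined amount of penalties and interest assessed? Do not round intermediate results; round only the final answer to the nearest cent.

Penalty, months 1–3: 3 × 0.75% × kr 20,000.11 = kr 450.00…
Penalty, months 4–15: 12 × 2.5% × kr 20,000.11 = kr 6,000.03…
Interest: kr 20,000.11 × ((1 + 0.0125)^15 − 1) = kr 20,000.11 × 0.2048292… = kr 4,096.6062…
Penalties + interest = kr 6,450.0355… + kr 4,096.6062… = kr 10,546.64

kr 10,546.64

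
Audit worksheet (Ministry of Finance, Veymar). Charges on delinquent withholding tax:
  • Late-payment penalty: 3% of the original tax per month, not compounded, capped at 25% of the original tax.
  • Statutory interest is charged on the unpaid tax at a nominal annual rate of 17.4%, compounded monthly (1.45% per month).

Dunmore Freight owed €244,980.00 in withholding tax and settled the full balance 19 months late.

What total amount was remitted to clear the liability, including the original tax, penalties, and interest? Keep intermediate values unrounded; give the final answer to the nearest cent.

Penalty (uncapped): 19 × 3% × €244,980.00 = €139,638.60; cap = 25% × €244,980.00 = €61,245.00 → penalty = €61,245.00
Interest: €244,980.00 × ((1 + 0.0145)^19 − 1) = €244,980.00 × 0.3145859… = €77,067.2584…
Total = €244,980.00 + €61,245.0000 + €77,067.2584… = €383,292.26

€383,292.26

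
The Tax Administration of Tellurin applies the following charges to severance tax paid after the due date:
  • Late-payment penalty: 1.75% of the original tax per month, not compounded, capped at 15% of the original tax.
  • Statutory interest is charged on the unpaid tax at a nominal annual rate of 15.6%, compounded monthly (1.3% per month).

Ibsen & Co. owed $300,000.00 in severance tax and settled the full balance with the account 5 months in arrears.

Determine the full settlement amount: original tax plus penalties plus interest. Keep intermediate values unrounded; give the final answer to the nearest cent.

Penalty: 5 × 1.75% × $300,000.00 = $26,250.00 (below the 15% cap of $45,000.00)
Interest: $300,000.00 × ((1 + 0.013)^5 − 1) = $300,000.00 × 0.0667121… = $20,013.6340…
Total = $300,000.00 + $26,250.0000 + $20,013.6340… = $346,263.63

$346,263.63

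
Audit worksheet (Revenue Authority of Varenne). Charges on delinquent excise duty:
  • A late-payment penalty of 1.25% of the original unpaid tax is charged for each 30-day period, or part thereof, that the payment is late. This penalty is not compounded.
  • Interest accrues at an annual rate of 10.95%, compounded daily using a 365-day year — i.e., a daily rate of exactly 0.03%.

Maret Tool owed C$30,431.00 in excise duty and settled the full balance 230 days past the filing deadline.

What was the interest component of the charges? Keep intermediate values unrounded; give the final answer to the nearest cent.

Interest: C$30,431.00 × ((1 + 0.0003)^230 − 1) = C$30,431.00 × 0.07142512… = C$2,173.5379…

C$2,173.54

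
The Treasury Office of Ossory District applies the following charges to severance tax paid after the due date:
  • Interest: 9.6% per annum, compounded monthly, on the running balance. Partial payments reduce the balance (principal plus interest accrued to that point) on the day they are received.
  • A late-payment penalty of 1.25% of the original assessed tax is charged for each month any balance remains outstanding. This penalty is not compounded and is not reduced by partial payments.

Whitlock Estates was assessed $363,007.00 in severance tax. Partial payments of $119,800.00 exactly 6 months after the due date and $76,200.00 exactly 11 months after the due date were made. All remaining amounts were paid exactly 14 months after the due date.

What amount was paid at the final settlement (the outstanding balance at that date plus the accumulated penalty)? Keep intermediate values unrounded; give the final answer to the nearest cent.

$263,644.51

Monthly rate = 9.6% ÷ 12 = 0.8%
Balance at month 6: $363,007.0000 × (1 + 0.008)^6 = $380,783.5623…
After $119,800.00 payment: $380,783.5623… − $119,800.00 = $260,983.5623…
Balance at month 11: $260,983.5623… × (1 + 0.008)^5 = $271,591.2758…
After $76,200.00 payment: $271,591.2758… − $76,200.00 = $195,391.2758…
Balance at month 14: $195,391.2758… × (1 + 0.008)^3 = $200,118.2816…
Penalty: 14 × 1.25% × $363,007.00 = $63,526.23…
Final settlement = outstanding balance + penalty = $200,118.2816… + $63,526.23… = $263,644.51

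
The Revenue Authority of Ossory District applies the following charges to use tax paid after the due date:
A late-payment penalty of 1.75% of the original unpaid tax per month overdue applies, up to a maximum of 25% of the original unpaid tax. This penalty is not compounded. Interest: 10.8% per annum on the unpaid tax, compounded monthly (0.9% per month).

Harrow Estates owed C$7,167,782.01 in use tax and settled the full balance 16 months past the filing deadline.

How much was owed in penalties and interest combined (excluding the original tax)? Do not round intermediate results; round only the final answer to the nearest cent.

Penalty (uncapped): 16 × 1.75% × C$7,167,782.01 = C$2,006,978.96…; cap = 25% × C$7,167,782.01 = C$1,791,945.50… → penalty = C$1,791,945.50…
Interest: C$7,167,782.01 × ((1 + 0.009)^16 − 1) = C$7,167,782.01 × 0.1541404… = C$1,104,845.0962…
Penalties + interest = C$1,791,945.5025 + C$1,104,845.0962… = C$2,896,790.60

C$2,896,790.60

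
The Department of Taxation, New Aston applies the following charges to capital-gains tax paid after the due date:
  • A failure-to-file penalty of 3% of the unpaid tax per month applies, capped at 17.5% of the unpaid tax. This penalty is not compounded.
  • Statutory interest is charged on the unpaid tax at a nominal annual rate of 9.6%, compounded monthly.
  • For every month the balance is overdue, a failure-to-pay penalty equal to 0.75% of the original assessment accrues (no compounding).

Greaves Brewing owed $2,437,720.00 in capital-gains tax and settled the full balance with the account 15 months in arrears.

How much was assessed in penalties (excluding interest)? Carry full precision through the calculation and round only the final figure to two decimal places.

Failure-to-file: 15 × 3% × $2,437,720.00 = $1,096,974.00, capped at 17.5% × $2,437,720.00 = $426,601.00
Failure-to-pay penalty = 0.75% × $2,437,720.00 × 15 mo = $274,243.50
Total penalty = $426,601.00 + $274,243.50 = $700,844.50

$700,844.50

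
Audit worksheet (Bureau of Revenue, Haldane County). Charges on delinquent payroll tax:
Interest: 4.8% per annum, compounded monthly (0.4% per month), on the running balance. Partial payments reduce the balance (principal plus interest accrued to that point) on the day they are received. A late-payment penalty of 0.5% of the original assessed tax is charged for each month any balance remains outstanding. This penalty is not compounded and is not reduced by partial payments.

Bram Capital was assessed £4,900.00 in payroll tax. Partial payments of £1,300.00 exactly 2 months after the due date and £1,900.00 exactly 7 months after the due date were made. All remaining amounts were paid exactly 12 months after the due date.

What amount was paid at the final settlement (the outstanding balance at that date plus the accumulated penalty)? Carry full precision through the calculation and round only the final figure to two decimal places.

Balance at month 2: £4,900.0000 × (1 + 0.004)^2 = £4,939.2784
After £1,300.00 payment: £4,939.2784 − £1,300.00 = £3,639.2784
Balance at month 7: £3,639.2784 × (1 + 0.004)^5 = £3,712.6486…
After £1,900.00 payment: £3,712.6486… − £1,900.00 = £1,812.6486…
Balance at month 12: £1,812.6486… × (1 + 0.004)^5 = £1,849.1927…
Penalty: 12 × 0.5% × £4,900.00 = £294.00
Final settlement = outstanding balance + penalty = £1,849.1927… + £294.00 = £2,143.19

£2,143.19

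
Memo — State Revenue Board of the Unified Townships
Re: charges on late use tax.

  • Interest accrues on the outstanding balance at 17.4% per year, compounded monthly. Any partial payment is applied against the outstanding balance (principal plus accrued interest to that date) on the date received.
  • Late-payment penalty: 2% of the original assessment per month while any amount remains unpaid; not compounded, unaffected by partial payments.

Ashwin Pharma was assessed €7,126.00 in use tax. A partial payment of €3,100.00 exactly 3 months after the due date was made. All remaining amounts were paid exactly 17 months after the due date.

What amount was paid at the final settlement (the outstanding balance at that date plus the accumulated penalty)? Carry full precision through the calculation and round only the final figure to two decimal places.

Monthly rate = 17.4% ÷ 12 = 1.45%
Balance at month 3: €7,126.0000 × (1 + 0.0145)^3 = €7,440.4974…
After €3,100.00 payment: €7,440.4974… − €3,100.00 = €4,340.4974…
Balance at month 17: €4,340.4974… × (1 + 0.0145)^14 = €5,309.6785…
Penalty: 17 × 2% × €7,126.00 = €2,422.84
Final settlement = outstanding balance + penalty = €5,309.6785… + €2,422.84 = €7,732.52

€7,732.52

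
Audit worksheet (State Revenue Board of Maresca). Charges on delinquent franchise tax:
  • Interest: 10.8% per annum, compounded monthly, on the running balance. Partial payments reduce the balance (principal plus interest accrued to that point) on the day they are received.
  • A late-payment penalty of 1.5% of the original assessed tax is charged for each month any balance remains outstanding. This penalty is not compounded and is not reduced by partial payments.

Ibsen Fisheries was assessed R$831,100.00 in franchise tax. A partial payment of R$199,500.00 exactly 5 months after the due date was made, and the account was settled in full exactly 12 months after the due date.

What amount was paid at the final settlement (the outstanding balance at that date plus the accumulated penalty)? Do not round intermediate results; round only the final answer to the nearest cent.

R$862,622.91

Monthly rate = 10.8% ÷ 12 = 0.9%
Balance at month 5: R$831,100.0000 × (1 + 0.009)^5 = R$869,178.7770…
After R$199,500.00 payment: R$869,178.7770… − R$199,500.00 = R$669,678.7770…
Balance at month 12: R$669,678.7770… × (1 + 0.009)^7 = R$713,024.9051…
Penalty: 12 × 1.5% × R$831,100.00 = R$149,598.00
Final settlement = outstanding balance + penalty = R$713,024.9051… + R$149,598.00 = R$862,622.91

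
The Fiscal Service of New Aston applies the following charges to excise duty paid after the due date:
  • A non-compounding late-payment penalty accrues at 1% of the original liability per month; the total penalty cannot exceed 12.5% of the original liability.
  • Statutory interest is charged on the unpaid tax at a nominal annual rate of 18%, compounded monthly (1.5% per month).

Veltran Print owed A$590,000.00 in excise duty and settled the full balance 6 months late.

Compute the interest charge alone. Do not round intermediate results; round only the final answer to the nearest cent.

A$55,131.53

Interest: A$590,000.00 × ((1 + 0.015)^6 − 1) = A$590,000.00 × 0.0934433… = A$55,131.5257…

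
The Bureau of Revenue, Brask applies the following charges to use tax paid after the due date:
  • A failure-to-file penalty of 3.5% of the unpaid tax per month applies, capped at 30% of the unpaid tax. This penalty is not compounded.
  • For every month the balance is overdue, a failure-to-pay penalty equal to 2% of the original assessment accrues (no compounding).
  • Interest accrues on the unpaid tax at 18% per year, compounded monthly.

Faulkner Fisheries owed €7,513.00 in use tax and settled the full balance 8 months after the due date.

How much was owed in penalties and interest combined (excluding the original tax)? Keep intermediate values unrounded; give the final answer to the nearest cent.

Failure-to-file: 8 × 3.5% × €7,513.00 = €2,103.64 (under the 30% cap)
Failure-to-pay penalty: 8 × 2% × €7,513.00 = €1,202.08
Interest (18%/yr ÷ 12 = 1.5%/month): €7,513.00 × ((1 + 0.015)^8 − 1) = €950.3388…
Penalties + interest = €3,305.7200 + €950.3388… = €4,256.06

€4,256.06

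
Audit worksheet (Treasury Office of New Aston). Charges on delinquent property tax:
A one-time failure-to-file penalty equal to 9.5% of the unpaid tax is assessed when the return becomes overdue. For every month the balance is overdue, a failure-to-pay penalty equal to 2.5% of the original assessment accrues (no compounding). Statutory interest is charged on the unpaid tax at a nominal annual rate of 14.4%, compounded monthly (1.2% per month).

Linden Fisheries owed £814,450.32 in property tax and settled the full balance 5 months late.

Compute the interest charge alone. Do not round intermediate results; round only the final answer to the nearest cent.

£50,053.99

Interest: £814,450.32 × ((1 + 0.012)^5 − 1) = £814,450.32 × 0.0614574… = £50,053.9860…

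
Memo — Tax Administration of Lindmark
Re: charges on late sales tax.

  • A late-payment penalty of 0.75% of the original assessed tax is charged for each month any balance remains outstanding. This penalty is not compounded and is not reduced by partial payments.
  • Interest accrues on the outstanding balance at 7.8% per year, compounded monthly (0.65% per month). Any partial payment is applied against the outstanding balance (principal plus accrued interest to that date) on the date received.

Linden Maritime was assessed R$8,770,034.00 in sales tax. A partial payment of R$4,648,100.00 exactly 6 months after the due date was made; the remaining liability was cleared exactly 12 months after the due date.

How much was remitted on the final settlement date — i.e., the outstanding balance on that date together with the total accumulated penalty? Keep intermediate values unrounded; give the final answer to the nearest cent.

Balance at month 6: R$8,770,034.0000 × (1 + 0.0065)^6 = R$9,117,671.7399…
After R$4,648,100.00 payment: R$9,117,671.7399… − R$4,648,100.00 = R$4,469,571.7399…
Balance at month 12: R$4,469,571.7399… × (1 + 0.0065)^6 = R$4,646,742.2980…
Penalty: 12 × 0.75% × R$8,770,034.00 = R$789,303.06
Final settlement = outstanding balance + penalty = R$4,646,742.2980… + R$789,303.06 = R$5,436,045.36

R$5,436,045.36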